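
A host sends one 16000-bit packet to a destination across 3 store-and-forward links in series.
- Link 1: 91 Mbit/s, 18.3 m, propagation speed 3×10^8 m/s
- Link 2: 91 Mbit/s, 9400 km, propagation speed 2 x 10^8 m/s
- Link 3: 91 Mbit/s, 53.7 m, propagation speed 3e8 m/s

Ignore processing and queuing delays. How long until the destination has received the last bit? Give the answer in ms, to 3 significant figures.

47.5 ms

Transmission delay per hop = L/R = 16000/91000000 = 0.175824 ms; 3 hops → 0.527473 ms.
Propagation delays (d/s per hop): 6.1e-05, 47, 0.000179 ms; sum = 47.0002 ms.
End-to-end = 47.5 ms.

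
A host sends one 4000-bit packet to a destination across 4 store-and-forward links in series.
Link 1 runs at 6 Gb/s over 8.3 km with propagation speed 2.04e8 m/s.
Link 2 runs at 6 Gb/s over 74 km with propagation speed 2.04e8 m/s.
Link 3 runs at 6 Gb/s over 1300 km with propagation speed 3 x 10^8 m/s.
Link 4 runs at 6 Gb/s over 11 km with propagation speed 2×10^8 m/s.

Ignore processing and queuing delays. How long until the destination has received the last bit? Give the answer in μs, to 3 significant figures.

4790 μs

Transmission delay per hop = L/R = 4000/6000000000 = 0.666667 μs; 4 hops → 2.66667 μs.
Propagation delays (d/s per hop): 40.6863, 362.745, 4333.33, 55 μs; sum = 4791.76 μs.
End-to-end = 4790 μs.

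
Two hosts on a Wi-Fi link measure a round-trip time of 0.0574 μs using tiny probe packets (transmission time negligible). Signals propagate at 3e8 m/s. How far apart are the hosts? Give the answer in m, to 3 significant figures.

One-way propagation = RTT/2 = 0.0287 μs.
d = s × t = 300000000 × 2.87e-08 = 8.61 m.

8.61 m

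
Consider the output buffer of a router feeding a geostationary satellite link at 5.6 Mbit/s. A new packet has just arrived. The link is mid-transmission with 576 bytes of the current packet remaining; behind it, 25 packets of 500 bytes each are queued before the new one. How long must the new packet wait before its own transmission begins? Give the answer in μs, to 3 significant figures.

Each queued packet: L/R = 4000/5600000 = 714.286 μs.
25 queued → 17857.1 μs.
Plus remaining 4608 bits of current packet: 822.857 μs.
Queuing delay = 18700 μs.

18700 μs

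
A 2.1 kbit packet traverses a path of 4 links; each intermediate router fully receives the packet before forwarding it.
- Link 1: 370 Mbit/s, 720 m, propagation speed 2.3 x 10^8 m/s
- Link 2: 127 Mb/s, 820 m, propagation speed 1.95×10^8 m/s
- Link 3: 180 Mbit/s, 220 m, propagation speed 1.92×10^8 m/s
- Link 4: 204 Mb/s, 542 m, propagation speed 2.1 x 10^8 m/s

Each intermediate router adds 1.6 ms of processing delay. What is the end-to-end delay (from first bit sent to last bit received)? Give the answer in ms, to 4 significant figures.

4.855 ms

L = 2100 bits.
Transmission delays (L/R per hop): 0.00567568, 0.0165354, 0.0116667, 0.0102941 ms; sum = 0.0441719 ms.
Propagation delays (d/s per hop): 0.00313043, 0.00420513, 0.00114583, 0.00258095 ms; sum = 0.0110623 ms.
Processing at 3 router(s): 3 × 1.6 ms = 4.8 ms.
End-to-end = 4.855 ms.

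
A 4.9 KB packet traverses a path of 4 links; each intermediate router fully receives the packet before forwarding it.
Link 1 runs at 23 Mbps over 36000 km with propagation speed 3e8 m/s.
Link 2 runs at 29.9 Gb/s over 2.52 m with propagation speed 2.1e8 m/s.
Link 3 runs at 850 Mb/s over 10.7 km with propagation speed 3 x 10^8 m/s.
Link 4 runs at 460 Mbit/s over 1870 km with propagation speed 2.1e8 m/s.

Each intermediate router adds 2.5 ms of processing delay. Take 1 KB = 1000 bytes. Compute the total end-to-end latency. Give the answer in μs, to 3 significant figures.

138000 μs

L = 39200 bits.
Transmission delays (L/R per hop): 1704.35, 1.31104, 46.1176, 85.2174 μs; sum = 1836.99 μs.
Propagation delays (d/s per hop): 120000, 0.012, 35.6667, 8904.76 μs; sum = 128940 μs.
Processing at 3 router(s): 3 × 2.5 ms = 7500 μs.
End-to-end = 138000 μs.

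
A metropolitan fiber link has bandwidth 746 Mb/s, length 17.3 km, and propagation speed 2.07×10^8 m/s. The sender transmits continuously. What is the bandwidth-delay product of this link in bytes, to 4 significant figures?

Propagation delay = 17300 / 2.07e+08 = 8.35749e-05 s.
BDP = R × t_prop = 746000000 × 8.35749e-05 = 62346.9 bits.
In bytes: 62346.9/8 = 7793 bytes.

7793 bytes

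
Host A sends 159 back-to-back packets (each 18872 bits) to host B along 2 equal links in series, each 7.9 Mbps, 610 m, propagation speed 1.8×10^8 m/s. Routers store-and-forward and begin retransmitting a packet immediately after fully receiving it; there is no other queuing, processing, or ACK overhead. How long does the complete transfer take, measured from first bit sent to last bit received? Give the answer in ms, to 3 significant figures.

Per-hop transmission t_tx = L/R = 18872/7900000 = 2.38886 ms.
Per-hop propagation t_prop = 610/180000000 = 0.00338889 ms.
Pipeline fill: first packet needs 2·t_tx to clear all hops; remaining 158 packets each add one t_tx.
Total = (2+159-1)·t_tx + 2·t_prop = 160·2.38886 + 2·0.00338889 = 382 ms.

382 ms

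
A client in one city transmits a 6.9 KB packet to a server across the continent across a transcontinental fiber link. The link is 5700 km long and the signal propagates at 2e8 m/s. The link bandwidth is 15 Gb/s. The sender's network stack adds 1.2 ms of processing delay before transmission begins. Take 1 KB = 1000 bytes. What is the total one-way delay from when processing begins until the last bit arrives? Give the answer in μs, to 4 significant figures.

L = 55200 bits.
Transmission delay = L/R = 55200 / 15000000000 = 3.68 μs.
Propagation delay = d/s = 5700000 m / 200000000 m/s = 28500 μs.
Plus processing delay 1.2 ms = 1200 μs.
Total = 29700 μs.

29700 μs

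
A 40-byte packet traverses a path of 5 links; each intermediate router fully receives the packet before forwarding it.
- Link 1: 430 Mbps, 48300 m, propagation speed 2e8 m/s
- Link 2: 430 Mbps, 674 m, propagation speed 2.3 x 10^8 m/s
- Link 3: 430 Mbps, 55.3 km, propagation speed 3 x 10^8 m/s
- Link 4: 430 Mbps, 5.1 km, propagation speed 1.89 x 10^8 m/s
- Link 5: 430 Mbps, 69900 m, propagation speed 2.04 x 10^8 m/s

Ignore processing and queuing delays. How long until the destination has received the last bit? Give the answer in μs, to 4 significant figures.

802.1 μs

L = 40 × 8 = 320 bits.
Transmission delay per hop = L/R = 320/430000000 = 0.744186 μs; 5 hops → 3.72093 μs.
Propagation delays (d/s per hop): 241.5, 2.93043, 184.333, 26.9841, 342.647 μs; sum = 798.395 μs.
End-to-end = 802.1 μs.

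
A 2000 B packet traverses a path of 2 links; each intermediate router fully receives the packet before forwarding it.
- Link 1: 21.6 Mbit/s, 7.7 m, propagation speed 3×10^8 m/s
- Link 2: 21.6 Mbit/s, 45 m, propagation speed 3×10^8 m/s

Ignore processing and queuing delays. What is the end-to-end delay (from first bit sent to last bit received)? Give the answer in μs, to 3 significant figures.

L = 2000 × 8 = 16000 bits.
Transmission delay per hop = L/R = 16000/21600000 = 740.741 μs; 2 hops → 1481.48 μs.
Propagation delays (d/s per hop): 0.0256667, 0.15 μs; sum = 0.175667 μs.
End-to-end = 1480 μs.

1480 μs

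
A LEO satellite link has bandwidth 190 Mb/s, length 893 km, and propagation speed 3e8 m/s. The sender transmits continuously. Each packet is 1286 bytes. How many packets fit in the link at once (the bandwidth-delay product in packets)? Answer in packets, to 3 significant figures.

Propagation delay = 893000 / 300000000 = 0.00297667 s.
BDP = R × t_prop = 190000000 × 0.00297667 = 565567 bits.
In packets of 10288 bits: 55.0 packets.

55.0 packets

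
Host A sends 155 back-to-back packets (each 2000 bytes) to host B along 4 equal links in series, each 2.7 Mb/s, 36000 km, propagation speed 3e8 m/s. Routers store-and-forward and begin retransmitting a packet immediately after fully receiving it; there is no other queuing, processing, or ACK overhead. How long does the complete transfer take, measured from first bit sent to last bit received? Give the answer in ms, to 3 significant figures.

1420 ms

Per-hop transmission t_tx = L/R = 16000/2700000 = 5.92593 ms.
Per-hop propagation t_prop = 36000000/300000000 = 120 ms.
Pipeline fill: first packet needs 4·t_tx to clear all hops; remaining 154 packets each add one t_tx.
Total = (4+155-1)·t_tx + 4·t_prop = 158·5.92593 + 4·120 = 1420 ms.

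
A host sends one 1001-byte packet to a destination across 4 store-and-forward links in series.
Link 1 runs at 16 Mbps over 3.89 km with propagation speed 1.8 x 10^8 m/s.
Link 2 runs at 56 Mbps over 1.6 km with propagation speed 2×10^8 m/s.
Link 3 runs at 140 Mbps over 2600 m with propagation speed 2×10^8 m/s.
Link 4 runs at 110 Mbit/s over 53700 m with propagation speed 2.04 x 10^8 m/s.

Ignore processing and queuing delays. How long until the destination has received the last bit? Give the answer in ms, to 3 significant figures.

L = 1001 × 8 = 8008 bits.
Transmission delays (L/R per hop): 0.5005, 0.143, 0.0572, 0.0728 ms; sum = 0.7735 ms.
Propagation delays (d/s per hop): 0.0216111, 0.008, 0.013, 0.263235 ms; sum = 0.305846 ms.
End-to-end = 1.08 ms.

1.08 ms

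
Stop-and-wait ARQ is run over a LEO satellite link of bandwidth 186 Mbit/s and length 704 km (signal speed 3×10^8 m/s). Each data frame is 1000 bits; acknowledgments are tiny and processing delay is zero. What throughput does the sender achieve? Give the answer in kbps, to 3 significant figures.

213 kbps

t_tx = L/R = 1000/186000000 = 5.37634e-06 s.
t_prop = 704000/300000000 = 0.00234667 s; RTT = 0.00469333 s.
Cycle = t_tx + RTT = 0.00469871 s.
Throughput = L / cycle = 1000 / 0.00469871 = 213 kbps.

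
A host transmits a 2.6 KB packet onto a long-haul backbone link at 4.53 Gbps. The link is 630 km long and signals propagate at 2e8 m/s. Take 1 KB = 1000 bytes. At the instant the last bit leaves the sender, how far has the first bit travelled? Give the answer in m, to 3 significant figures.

918 m

t_tx = L/R = 20800/4530000000 = 4.59161e-06 s.
Distance = s × t_tx = 200000000 × 4.59161e-06 = 918 m.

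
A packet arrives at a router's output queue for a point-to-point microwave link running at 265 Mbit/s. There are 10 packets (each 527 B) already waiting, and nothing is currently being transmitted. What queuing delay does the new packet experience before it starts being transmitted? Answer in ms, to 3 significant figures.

Each queued packet: L/R = 4216/265000000 = 0.0159094 ms.
10 queued → 0.159094 ms.
Queuing delay = 0.159 ms.

0.159 ms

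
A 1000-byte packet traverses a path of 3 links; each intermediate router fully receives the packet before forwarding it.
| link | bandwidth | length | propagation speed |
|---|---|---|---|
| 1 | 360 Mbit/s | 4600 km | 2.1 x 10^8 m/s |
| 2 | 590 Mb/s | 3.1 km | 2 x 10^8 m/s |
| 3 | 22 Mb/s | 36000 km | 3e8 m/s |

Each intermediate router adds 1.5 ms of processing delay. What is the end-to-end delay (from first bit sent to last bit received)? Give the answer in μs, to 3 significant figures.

L = 1000 × 8 = 8000 bits.
Transmission delays (L/R per hop): 22.2222, 13.5593, 363.636 μs; sum = 399.418 μs.
Propagation delays (d/s per hop): 21904.8, 15.5, 120000 μs; sum = 141920 μs.
Processing at 2 router(s): 2 × 1.5 ms = 3000 μs.
End-to-end = 145000 μs.

145000 μs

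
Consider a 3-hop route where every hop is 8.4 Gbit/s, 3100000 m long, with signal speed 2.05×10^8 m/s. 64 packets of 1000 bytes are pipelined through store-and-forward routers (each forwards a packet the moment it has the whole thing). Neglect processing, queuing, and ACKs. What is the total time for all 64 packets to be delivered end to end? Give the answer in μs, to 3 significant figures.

45400 μs

Per-hop transmission t_tx = L/R = 8000/8400000000 = 0.952381 μs.
Per-hop propagation t_prop = 3100000/2.05e+08 = 15122 μs.
Pipeline fill: first packet needs 3·t_tx to clear all hops; remaining 63 packets each add one t_tx.
Total = (3+64-1)·t_tx + 3·t_prop = 66·0.952381 + 3·15122 = 45400 μs.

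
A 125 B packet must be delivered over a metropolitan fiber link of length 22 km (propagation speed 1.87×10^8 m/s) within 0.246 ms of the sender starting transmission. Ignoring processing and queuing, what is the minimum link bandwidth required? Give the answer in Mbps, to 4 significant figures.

7.791 Mbps

L = 1000 bits.
Propagation delay = 22000 / 187000000 = 0.117647 ms.
Transmission budget = 0.246 − 0.117647 = 0.128353 ms.
R ≥ L / t_tx = 1000 bits / 0.000128353 s = 7.791 Mbps.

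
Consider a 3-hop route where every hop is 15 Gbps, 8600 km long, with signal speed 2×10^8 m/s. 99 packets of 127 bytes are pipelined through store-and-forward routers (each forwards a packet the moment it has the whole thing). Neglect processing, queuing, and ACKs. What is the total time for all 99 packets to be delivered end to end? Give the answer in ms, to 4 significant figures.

129.0 ms

Per-hop transmission t_tx = L/R = 1016/15000000000 = 6.77333e-05 ms.
Per-hop propagation t_prop = 8600000/200000000 = 43 ms.
Pipeline fill: first packet needs 3·t_tx to clear all hops; remaining 98 packets each add one t_tx.
Total = (3+99-1)·t_tx + 3·t_prop = 101·6.77333e-05 + 3·43 = 129.0 ms.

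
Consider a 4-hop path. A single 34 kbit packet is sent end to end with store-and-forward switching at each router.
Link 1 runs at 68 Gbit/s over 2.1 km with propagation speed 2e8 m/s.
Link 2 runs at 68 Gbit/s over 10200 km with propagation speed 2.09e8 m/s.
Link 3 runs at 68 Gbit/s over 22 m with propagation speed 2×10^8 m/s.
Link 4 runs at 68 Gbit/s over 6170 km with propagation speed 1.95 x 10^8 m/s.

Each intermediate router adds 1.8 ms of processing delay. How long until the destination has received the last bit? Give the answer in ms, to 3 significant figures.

L = 34000 bits.
Transmission delay per hop = L/R = 34000/68000000000 = 0.0005 ms; 4 hops → 0.002 ms.
Propagation delays (d/s per hop): 0.0105, 48.8038, 0.00011, 31.641 ms; sum = 80.4555 ms.
Processing at 3 router(s): 3 × 1.8 ms = 5.4 ms.
End-to-end = 85.9 ms.

85.9 ms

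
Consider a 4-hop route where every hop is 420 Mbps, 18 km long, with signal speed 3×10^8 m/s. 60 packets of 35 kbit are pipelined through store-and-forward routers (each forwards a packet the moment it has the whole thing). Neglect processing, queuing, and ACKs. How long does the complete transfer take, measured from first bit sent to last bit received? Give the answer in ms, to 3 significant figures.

5.49 ms

Per-hop transmission t_tx = L/R = 35000/420000000 = 0.0833333 ms.
Per-hop propagation t_prop = 18000/300000000 = 0.06 ms.
Pipeline fill: first packet needs 4·t_tx to clear all hops; remaining 59 packets each add one t_tx.
Total = (4+60-1)·t_tx + 4·t_prop = 63·0.0833333 + 4·0.06 = 5.49 ms.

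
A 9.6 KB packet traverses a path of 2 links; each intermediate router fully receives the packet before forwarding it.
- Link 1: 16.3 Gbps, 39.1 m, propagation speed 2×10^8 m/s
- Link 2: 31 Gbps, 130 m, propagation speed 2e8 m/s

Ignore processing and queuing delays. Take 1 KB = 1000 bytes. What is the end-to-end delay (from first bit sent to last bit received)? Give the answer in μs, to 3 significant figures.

L = 76800 bits.
Transmission delays (L/R per hop): 4.71166, 2.47742 μs; sum = 7.18908 μs.
Propagation delays (d/s per hop): 0.1955, 0.65 μs; sum = 0.8455 μs.
End-to-end = 8.03 μs.

8.03 μs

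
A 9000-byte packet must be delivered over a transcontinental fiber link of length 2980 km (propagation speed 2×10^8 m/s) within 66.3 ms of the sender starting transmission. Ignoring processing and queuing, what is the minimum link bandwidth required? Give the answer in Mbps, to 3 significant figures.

1.40 Mbps

L = 72000 bits.
Propagation delay = 2980000 / 200000000 = 14.9 ms.
Transmission budget = 66.3 − 14.9 = 51.4 ms.
R ≥ L / t_tx = 72000 bits / 0.0514 s = 1.40 Mbps.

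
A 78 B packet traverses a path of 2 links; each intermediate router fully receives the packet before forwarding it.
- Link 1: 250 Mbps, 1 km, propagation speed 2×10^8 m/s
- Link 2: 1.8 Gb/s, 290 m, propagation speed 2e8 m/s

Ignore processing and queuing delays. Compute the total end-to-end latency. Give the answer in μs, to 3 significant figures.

9.29 μs

L = 78 × 8 = 624 bits.
Transmission delays (L/R per hop): 2.496, 0.346667 μs; sum = 2.84267 μs.
Propagation delays (d/s per hop): 5, 1.45 μs; sum = 6.45 μs.
End-to-end = 9.29 μs.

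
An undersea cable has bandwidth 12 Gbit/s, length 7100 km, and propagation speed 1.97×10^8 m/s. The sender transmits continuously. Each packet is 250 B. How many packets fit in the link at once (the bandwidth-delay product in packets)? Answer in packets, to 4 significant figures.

216200 packets

Propagation delay = 7100000 / 197000000 = 0.0360406 s.
BDP = R × t_prop = 12000000000 × 0.0360406 = 432487000 bits.
In packets of 2000 bits: 216200 packets.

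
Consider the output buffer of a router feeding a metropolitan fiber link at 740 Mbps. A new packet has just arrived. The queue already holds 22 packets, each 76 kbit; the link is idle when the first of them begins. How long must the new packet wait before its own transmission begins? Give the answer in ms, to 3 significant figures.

Each queued packet: L/R = 76000/740000000 = 0.102703 ms.
22 queued → 2.25946 ms.
Queuing delay = 2.26 ms.

2.26 ms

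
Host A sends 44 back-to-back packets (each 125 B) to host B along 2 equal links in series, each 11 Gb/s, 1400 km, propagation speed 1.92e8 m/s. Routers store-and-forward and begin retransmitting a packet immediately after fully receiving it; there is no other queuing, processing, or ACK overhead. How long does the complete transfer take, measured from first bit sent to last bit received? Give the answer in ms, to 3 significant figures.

14.6 ms

Per-hop transmission t_tx = L/R = 1000/11000000000 = 9.09091e-05 ms.
Per-hop propagation t_prop = 1400000/192000000 = 7.29167 ms.
Pipeline fill: first packet needs 2·t_tx to clear all hops; remaining 43 packets each add one t_tx.
Total = (2+44-1)·t_tx + 2·t_prop = 45·9.09091e-05 + 2·7.29167 = 14.6 ms.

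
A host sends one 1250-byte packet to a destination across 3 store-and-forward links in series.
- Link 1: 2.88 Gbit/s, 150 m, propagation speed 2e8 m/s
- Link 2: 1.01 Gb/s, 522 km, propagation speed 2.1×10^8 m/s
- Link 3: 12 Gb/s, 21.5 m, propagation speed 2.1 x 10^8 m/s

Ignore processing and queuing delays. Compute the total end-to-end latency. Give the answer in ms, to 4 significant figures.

L = 1250 × 8 = 10000 bits.
Transmission delays (L/R per hop): 0.00347222, 0.00990099, 0.000833333 ms; sum = 0.0142065 ms.
Propagation delays (d/s per hop): 0.00075, 2.48571, 0.000102381 ms; sum = 2.48657 ms.
End-to-end = 2.501 ms.

2.501 ms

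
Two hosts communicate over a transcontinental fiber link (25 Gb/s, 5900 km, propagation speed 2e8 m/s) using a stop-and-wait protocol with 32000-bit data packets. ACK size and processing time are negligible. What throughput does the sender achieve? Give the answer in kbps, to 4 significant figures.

t_tx = L/R = 32000/25000000000 = 1.28e-06 s.
t_prop = 5900000/200000000 = 0.0295 s; RTT = 0.059 s.
Cycle = t_tx + RTT = 0.0590013 s.
Throughput = L / cycle = 32000 / 0.0590013 = 542.4 kbps.

542.4 kbps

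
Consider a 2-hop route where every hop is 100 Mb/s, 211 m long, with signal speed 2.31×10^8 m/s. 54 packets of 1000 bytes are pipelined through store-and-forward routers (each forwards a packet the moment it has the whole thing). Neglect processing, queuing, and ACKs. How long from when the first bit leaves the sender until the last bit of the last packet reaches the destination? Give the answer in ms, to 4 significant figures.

4.402 ms

Per-hop transmission t_tx = L/R = 8000/100000000 = 0.08 ms.
Per-hop propagation t_prop = 211/231000000 = 0.00091342 ms.
Pipeline fill: first packet needs 2·t_tx to clear all hops; remaining 53 packets each add one t_tx.
Total = (2+54-1)·t_tx + 2·t_prop = 55·0.08 + 2·0.00091342 = 4.402 ms.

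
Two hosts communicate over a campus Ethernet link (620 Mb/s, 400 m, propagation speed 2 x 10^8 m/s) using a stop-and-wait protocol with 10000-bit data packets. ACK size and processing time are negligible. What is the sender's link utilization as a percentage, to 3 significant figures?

80.1 %

t_tx = L/R = 10000/620000000 = 1.6129e-05 s.
t_prop = 400/200000000 = 2e-06 s; RTT = 4e-06 s.
Cycle = t_tx + RTT = 2.0129e-05 s.
Utilization = t_tx / cycle = 1.6129e-05/2.0129e-05 = 80.1 %.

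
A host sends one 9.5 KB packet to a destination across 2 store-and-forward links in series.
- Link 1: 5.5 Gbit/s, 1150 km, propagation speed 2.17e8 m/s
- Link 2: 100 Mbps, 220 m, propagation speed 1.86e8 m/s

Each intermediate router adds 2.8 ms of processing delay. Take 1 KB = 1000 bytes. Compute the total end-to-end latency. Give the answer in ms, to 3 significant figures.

L = 76000 bits.
Transmission delays (L/R per hop): 0.0138182, 0.76 ms; sum = 0.773818 ms.
Propagation delays (d/s per hop): 5.29954, 0.0011828 ms; sum = 5.30072 ms.
Processing at 1 router(s): 1 × 2.8 ms = 2.8 ms.
End-to-end = 8.87 ms.

8.87 ms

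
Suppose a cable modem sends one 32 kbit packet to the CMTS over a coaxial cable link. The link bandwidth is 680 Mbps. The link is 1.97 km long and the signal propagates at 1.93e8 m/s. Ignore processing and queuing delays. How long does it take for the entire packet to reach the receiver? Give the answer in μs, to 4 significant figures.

57.27 μs

L = 32000 bits.
Transmission delay = L/R = 32000 / 680000000 = 47.0588 μs.
Propagation delay = d/s = 1970 m / 193000000 m/s = 10.2073 μs.
Total = 57.27 μs.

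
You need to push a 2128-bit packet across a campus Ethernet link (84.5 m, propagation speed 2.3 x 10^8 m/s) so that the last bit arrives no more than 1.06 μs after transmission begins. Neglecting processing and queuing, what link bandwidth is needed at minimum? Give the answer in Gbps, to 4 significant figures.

3.072 Gbps

Propagation delay = 84.5 / 2.3e+08 = 0.367391 μs.
Transmission budget = 1.06 − 0.367391 = 0.692609 μs.
R ≥ L / t_tx = 2128 bits / 6.92609e-07 s = 3.072 Gbps.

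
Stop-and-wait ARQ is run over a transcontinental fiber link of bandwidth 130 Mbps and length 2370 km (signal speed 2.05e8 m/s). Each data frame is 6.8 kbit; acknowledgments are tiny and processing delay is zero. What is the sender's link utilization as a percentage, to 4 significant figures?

t_tx = L/R = 6800/130000000 = 5.23077e-05 s.
t_prop = 2370000/2.05e+08 = 0.011561 s; RTT = 0.023122 s.
Cycle = t_tx + RTT = 0.0231743 s.
Utilization = t_tx / cycle = 5.23077e-05/0.0231743 = 0.2257 %.

0.2257 %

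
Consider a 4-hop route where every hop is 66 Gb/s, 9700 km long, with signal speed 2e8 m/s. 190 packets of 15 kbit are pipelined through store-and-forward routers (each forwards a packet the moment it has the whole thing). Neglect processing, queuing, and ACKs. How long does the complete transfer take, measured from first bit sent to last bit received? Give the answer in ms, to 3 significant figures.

Per-hop transmission t_tx = L/R = 15000/66000000000 = 0.000227273 ms.
Per-hop propagation t_prop = 9700000/200000000 = 48.5 ms.
Pipeline fill: first packet needs 4·t_tx to clear all hops; remaining 189 packets each add one t_tx.
Total = (4+190-1)·t_tx + 4·t_prop = 193·0.000227273 + 4·48.5 = 194 ms.

194 ms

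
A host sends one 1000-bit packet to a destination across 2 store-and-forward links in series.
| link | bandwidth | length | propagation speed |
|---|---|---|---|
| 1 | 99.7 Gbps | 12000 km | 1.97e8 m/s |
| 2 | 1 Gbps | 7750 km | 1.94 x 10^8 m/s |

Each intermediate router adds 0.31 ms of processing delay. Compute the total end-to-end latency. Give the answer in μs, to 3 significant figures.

Transmission delays (L/R per hop): 0.0100301, 1 μs; sum = 1.01003 μs.
Propagation delays (d/s per hop): 60913.7, 39948.5 μs; sum = 100862 μs.
Processing at 1 router(s): 1 × 0.31 ms = 310 μs.
End-to-end = 101000 μs.

101000 μs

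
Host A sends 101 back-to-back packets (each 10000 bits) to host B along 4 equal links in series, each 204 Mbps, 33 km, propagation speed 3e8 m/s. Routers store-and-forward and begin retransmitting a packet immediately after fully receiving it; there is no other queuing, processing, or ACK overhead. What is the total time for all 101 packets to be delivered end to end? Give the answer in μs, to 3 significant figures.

Per-hop transmission t_tx = L/R = 10000/204000000 = 49.0196 μs.
Per-hop propagation t_prop = 33000/300000000 = 110 μs.
Pipeline fill: first packet needs 4·t_tx to clear all hops; remaining 100 packets each add one t_tx.
Total = (4+101-1)·t_tx + 4·t_prop = 104·49.0196 + 4·110 = 5540 μs.

5540 μs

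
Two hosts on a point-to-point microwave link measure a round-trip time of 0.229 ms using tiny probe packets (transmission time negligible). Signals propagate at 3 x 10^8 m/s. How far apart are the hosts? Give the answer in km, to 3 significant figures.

One-way propagation = RTT/2 = 0.1145 ms.
d = s × t = 300000000 × 0.0001145 = 34.4 km.

34.4 km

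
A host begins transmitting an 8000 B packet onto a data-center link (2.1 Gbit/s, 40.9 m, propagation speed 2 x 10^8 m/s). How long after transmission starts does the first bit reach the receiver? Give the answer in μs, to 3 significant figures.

First bit experiences only propagation delay: d/s = 40.9/200000000 = 0.205 μs.

0.205 μs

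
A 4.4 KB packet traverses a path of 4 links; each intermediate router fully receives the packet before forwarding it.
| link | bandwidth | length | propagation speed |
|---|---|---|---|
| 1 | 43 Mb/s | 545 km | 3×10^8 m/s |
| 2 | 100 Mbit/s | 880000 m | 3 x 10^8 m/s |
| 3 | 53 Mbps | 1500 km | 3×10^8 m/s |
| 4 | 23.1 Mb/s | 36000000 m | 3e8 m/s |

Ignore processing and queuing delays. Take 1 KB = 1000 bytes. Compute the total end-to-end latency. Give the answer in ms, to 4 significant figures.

133.1 ms

L = 35200 bits.
Transmission delays (L/R per hop): 0.818605, 0.352, 0.664151, 1.52381 ms; sum = 3.35857 ms.
Propagation delays (d/s per hop): 1.81667, 2.93333, 5, 120 ms; sum = 129.75 ms.
End-to-end = 133.1 ms.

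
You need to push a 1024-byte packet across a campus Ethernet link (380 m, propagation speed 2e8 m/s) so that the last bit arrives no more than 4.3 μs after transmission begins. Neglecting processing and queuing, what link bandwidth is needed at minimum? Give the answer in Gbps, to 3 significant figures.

3.41 Gbps

L = 8192 bits.
Propagation delay = 380 / 200000000 = 1.9 μs.
Transmission budget = 4.3 − 1.9 = 2.4 μs.
R ≥ L / t_tx = 8192 bits / 2.4e-06 s = 3.41 Gbps.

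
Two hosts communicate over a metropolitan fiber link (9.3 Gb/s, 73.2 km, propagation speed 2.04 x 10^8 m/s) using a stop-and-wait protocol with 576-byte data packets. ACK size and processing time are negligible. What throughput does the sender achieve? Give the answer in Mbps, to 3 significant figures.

6.42 Mbps

t_tx = L/R = 4608/9300000000 = 4.95484e-07 s.
t_prop = 73200/204000000 = 0.000358824 s; RTT = 0.000717647 s.
Cycle = t_tx + RTT = 0.000718143 s.
Throughput = L / cycle = 4608 / 0.000718143 = 6.42 Mbps.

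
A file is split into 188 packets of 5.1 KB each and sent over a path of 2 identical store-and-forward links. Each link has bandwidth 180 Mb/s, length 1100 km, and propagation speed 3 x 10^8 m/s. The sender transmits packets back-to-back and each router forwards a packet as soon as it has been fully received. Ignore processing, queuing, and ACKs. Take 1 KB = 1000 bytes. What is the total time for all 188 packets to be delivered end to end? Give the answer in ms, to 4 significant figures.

Per-hop transmission t_tx = L/R = 40800/180000000 = 0.226667 ms.
Per-hop propagation t_prop = 1100000/300000000 = 3.66667 ms.
Pipeline fill: first packet needs 2·t_tx to clear all hops; remaining 187 packets each add one t_tx.
Total = (2+188-1)·t_tx + 2·t_prop = 189·0.226667 + 2·3.66667 = 50.17 ms.

50.17 ms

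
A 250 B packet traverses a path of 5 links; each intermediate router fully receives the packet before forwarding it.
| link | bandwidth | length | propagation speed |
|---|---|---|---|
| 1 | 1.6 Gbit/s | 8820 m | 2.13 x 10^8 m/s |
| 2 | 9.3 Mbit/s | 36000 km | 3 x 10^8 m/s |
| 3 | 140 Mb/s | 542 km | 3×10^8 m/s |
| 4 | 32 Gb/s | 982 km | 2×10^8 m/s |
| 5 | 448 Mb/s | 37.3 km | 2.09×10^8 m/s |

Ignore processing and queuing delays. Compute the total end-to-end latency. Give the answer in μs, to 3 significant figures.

L = 250 × 8 = 2000 bits.
Transmission delays (L/R per hop): 1.25, 215.054, 14.2857, 0.0625, 4.46429 μs; sum = 235.116 μs.
Propagation delays (d/s per hop): 41.4085, 120000, 1806.67, 4910, 178.469 μs; sum = 126937 μs.
End-to-end = 127000 μs.

127000 μs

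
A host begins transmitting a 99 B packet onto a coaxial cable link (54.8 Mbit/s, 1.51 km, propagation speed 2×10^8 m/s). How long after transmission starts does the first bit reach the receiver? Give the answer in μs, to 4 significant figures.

7.550 μs

First bit experiences only propagation delay: d/s = 1510/200000000 = 7.550 μs.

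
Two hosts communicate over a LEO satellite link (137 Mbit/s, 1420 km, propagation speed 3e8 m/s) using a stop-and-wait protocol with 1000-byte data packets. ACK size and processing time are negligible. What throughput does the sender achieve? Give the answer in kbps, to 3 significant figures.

t_tx = L/R = 8000/137000000 = 5.83942e-05 s.
t_prop = 1420000/300000000 = 0.00473333 s; RTT = 0.00946667 s.
Cycle = t_tx + RTT = 0.00952506 s.
Throughput = L / cycle = 8000 / 0.00952506 = 840 kbps.

840 kbps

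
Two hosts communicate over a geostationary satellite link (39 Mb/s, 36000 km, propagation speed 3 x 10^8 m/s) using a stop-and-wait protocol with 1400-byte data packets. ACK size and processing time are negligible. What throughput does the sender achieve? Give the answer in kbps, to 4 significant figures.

t_tx = L/R = 11200/39000000 = 0.000287179 s.
t_prop = 36000000/300000000 = 0.12 s; RTT = 0.24 s.
Cycle = t_tx + RTT = 0.240287 s.
Throughput = L / cycle = 11200 / 0.240287 = 46.61 kbps.

46.61 kbps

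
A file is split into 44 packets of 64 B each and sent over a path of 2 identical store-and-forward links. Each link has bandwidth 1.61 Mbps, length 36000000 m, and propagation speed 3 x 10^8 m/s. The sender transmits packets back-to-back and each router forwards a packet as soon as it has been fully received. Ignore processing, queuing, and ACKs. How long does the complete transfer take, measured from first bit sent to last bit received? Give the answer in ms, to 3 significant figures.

Per-hop transmission t_tx = L/R = 512/1610000 = 0.318012 ms.
Per-hop propagation t_prop = 36000000/300000000 = 120 ms.
Pipeline fill: first packet needs 2·t_tx to clear all hops; remaining 43 packets each add one t_tx.
Total = (2+44-1)·t_tx + 2·t_prop = 45·0.318012 + 2·120 = 254 ms.

254 ms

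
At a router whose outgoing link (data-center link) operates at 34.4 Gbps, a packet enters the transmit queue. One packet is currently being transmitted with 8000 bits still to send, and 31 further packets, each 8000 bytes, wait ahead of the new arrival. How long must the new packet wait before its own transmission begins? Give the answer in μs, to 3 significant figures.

57.9 μs

Each queued packet: L/R = 64000/34400000000 = 1.86047 μs.
31 queued → 57.6744 μs.
Plus remaining 8000 bits of current packet: 0.232558 μs.
Queuing delay = 57.9 μs.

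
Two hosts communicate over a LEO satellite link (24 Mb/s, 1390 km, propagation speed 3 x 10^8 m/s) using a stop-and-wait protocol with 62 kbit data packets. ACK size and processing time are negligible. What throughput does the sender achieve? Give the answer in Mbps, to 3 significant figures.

t_tx = L/R = 62000/24000000 = 0.00258333 s.
t_prop = 1390000/300000000 = 0.00463333 s; RTT = 0.00926667 s.
Cycle = t_tx + RTT = 0.01185 s.
Throughput = L / cycle = 62000 / 0.01185 = 5.23 Mbps.

5.23 Mbps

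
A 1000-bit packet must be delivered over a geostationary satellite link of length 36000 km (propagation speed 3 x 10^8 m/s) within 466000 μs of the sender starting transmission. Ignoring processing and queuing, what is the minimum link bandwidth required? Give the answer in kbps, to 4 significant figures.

2.890 kbps

Propagation delay = 36000000 / 300000000 = 120000 μs.
Transmission budget = 466000 − 120000 = 346000 μs.
R ≥ L / t_tx = 1000 bits / 0.346 s = 2.890 kbps.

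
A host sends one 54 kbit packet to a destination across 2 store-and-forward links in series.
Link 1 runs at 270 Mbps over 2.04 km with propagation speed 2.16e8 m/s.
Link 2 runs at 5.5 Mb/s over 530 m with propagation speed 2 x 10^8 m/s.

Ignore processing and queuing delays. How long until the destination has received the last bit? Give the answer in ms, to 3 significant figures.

L = 54000 bits.
Transmission delays (L/R per hop): 0.2, 9.81818 ms; sum = 10.0182 ms.
Propagation delays (d/s per hop): 0.00944444, 0.00265 ms; sum = 0.0120944 ms.
End-to-end = 10.0 ms.

10.0 ms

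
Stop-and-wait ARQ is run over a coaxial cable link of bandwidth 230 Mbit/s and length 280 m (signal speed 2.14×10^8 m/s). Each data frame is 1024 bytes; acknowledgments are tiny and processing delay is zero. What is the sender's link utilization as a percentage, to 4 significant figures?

93.16 %

t_tx = L/R = 8192/230000000 = 3.56174e-05 s.
t_prop = 280/214000000 = 1.30841e-06 s; RTT = 2.61682e-06 s.
Cycle = t_tx + RTT = 3.82342e-05 s.
Utilization = t_tx / cycle = 3.56174e-05/3.82342e-05 = 93.16 %.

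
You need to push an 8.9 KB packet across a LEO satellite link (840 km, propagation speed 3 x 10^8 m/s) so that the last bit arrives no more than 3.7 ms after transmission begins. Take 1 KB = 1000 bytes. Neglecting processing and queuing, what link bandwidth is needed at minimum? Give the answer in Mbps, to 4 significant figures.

L = 71200 bits.
Propagation delay = 840000 / 300000000 = 2.8 ms.
Transmission budget = 3.7 − 2.8 = 0.9 ms.
R ≥ L / t_tx = 71200 bits / 0.0009 s = 79.11 Mbps.

79.11 Mbps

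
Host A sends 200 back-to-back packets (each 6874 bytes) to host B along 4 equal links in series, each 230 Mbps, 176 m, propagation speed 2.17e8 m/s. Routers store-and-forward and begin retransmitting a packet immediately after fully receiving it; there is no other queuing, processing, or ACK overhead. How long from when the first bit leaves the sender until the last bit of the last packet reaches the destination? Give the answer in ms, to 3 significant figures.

48.5 ms

Per-hop transmission t_tx = L/R = 54992/230000000 = 0.239096 ms.
Per-hop propagation t_prop = 176/217000000 = 0.00081106 ms.
Pipeline fill: first packet needs 4·t_tx to clear all hops; remaining 199 packets each add one t_tx.
Total = (4+200-1)·t_tx + 4·t_prop = 203·0.239096 + 4·0.00081106 = 48.5 ms.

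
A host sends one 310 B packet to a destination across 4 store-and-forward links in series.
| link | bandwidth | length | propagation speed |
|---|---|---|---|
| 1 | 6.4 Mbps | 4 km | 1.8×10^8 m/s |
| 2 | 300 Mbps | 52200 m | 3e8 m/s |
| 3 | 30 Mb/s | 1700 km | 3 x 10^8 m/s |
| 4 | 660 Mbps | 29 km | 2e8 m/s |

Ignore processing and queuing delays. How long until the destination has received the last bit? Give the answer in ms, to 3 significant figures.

6.49 ms

L = 310 × 8 = 2480 bits.
Transmission delays (L/R per hop): 0.3875, 0.00826667, 0.0826667, 0.00375758 ms; sum = 0.482191 ms.
Propagation delays (d/s per hop): 0.0222222, 0.174, 5.66667, 0.145 ms; sum = 6.00789 ms.
End-to-end = 6.49 ms.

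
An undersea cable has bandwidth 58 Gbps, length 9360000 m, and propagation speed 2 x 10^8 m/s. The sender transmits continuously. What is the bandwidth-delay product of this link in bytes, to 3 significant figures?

339000000 bytes

Propagation delay = 9360000 / 200000000 = 0.0468 s.
BDP = R × t_prop = 58000000000 × 0.0468 = 2714400000 bits.
In bytes: 2714400000/8 = 339000000 bytes.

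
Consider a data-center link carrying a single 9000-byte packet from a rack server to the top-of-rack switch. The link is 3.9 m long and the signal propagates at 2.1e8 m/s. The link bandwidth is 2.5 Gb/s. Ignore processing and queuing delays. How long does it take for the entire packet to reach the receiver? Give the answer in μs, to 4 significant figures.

L = 9000 × 8 = 72000 bits.
Transmission delay = L/R = 72000 / 2500000000 = 28.8 μs.
Propagation delay = d/s = 3.9 m / 210000000 m/s = 0.0185714 μs.
Total = 28.82 μs.

28.82 μs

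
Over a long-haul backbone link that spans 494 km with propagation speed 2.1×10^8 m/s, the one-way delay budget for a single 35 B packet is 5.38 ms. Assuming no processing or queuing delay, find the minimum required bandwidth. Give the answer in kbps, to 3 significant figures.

92.5 kbps

L = 280 bits.
Propagation delay = 494000 / 210000000 = 2.35238 ms.
Transmission budget = 5.38 − 2.35238 = 3.02762 ms.
R ≥ L / t_tx = 280 bits / 0.00302762 s = 92.5 kbps.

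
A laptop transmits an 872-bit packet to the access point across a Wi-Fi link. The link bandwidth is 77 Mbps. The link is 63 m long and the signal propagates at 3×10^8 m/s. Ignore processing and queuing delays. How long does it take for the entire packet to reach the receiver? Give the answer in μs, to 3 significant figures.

11.5 μs

Transmission delay = L/R = 872 / 77000000 = 11.3247 μs.
Propagation delay = d/s = 63 m / 300000000 m/s = 0.21 μs.
Total = 11.5 μs.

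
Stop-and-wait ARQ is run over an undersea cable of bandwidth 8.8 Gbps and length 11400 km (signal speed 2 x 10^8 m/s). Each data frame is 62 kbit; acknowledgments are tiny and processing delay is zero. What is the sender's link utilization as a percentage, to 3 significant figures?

0.00618 %

t_tx = L/R = 62000/8800000000 = 7.04545e-06 s.
t_prop = 11400000/200000000 = 0.057 s; RTT = 0.114 s.
Cycle = t_tx + RTT = 0.114007 s.
Utilization = t_tx / cycle = 7.04545e-06/0.114007 = 0.00618 %.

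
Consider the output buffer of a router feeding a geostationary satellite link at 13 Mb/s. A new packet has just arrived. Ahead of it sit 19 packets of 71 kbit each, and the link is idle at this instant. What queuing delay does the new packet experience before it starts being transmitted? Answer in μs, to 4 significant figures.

Each queued packet: L/R = 71000/13000000 = 5461.54 μs.
19 queued → 103769 μs.
Queuing delay = 103800 μs.

103800 μs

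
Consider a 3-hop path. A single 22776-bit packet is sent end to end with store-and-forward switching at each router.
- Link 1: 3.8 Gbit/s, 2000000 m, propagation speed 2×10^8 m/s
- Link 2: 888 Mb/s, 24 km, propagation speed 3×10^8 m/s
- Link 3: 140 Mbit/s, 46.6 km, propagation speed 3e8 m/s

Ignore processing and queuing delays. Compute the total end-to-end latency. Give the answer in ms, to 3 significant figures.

10.4 ms

Transmission delays (L/R per hop): 0.00599368, 0.0256486, 0.162686 ms; sum = 0.194328 ms.
Propagation delays (d/s per hop): 10, 0.08, 0.155333 ms; sum = 10.2353 ms.
End-to-end = 10.4 ms.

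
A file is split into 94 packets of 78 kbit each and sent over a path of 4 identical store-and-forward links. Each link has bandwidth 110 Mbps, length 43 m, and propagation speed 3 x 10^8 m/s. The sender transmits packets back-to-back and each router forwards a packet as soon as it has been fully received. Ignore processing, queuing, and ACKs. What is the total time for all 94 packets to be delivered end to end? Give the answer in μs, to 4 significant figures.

Per-hop transmission t_tx = L/R = 78000/110000000 = 709.091 μs.
Per-hop propagation t_prop = 43/300000000 = 0.143333 μs.
Pipeline fill: first packet needs 4·t_tx to clear all hops; remaining 93 packets each add one t_tx.
Total = (4+94-1)·t_tx + 4·t_prop = 97·709.091 + 4·0.143333 = 68780 μs.

68780 μs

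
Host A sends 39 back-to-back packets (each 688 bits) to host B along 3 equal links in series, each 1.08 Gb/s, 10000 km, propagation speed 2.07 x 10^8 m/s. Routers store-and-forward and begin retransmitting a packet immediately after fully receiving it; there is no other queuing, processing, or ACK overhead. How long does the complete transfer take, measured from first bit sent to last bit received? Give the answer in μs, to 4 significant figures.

145000 μs

Per-hop transmission t_tx = L/R = 688/1080000000 = 0.637037 μs.
Per-hop propagation t_prop = 10000000/2.07e+08 = 48309.2 μs.
Pipeline fill: first packet needs 3·t_tx to clear all hops; remaining 38 packets each add one t_tx.
Total = (3+39-1)·t_tx + 3·t_prop = 41·0.637037 + 3·48309.2 = 145000 μs.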